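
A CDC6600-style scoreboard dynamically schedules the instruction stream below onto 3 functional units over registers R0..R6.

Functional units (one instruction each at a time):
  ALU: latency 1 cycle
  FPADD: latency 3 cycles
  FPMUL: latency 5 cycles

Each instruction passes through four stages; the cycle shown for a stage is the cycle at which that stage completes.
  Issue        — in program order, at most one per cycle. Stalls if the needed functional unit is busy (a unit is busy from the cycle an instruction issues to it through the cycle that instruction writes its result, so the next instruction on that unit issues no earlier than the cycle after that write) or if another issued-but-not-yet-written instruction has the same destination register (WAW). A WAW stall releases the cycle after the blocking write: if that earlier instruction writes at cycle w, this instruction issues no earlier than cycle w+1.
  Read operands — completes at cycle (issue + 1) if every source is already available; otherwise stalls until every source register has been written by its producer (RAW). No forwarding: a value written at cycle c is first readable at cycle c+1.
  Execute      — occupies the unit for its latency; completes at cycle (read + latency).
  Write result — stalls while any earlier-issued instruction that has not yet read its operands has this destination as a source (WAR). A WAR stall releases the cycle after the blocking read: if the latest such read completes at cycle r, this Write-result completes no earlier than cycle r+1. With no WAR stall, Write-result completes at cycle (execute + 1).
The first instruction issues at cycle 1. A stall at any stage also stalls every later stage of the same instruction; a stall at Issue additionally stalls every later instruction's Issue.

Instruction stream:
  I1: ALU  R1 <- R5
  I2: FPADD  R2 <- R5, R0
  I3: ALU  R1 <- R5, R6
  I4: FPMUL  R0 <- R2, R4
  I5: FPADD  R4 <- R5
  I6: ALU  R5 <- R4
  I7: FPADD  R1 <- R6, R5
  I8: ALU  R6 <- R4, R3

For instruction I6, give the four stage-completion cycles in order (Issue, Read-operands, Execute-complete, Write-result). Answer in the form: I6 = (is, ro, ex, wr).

I6 = (9, 14, 15, 16)

  I1 | 1 | 2 | 3 | 4
  I2 | 2 | 3 | 6 | 7
  I3 | 5 | 6 | 7 | 8   struct: ALU busy until I1 writes@4
  I4 | 6 | 8 | 13 | 14   RAW R2: wait I2 write@7
  I5 | 8 | 9 | 12 | 13   struct: FPADD busy until I2 writes@7
  I6 | 9 | 14 | 15 | 16   RAW R4: wait I5 write@13
  I7 | 14 | 17 | 20 | 21   struct: FPADD busy until I5 writes@13 · RAW R5: wait I6 write@16
  I8 | 17 | 18 | 19 | 20   struct: ALU busy until I6 writes@16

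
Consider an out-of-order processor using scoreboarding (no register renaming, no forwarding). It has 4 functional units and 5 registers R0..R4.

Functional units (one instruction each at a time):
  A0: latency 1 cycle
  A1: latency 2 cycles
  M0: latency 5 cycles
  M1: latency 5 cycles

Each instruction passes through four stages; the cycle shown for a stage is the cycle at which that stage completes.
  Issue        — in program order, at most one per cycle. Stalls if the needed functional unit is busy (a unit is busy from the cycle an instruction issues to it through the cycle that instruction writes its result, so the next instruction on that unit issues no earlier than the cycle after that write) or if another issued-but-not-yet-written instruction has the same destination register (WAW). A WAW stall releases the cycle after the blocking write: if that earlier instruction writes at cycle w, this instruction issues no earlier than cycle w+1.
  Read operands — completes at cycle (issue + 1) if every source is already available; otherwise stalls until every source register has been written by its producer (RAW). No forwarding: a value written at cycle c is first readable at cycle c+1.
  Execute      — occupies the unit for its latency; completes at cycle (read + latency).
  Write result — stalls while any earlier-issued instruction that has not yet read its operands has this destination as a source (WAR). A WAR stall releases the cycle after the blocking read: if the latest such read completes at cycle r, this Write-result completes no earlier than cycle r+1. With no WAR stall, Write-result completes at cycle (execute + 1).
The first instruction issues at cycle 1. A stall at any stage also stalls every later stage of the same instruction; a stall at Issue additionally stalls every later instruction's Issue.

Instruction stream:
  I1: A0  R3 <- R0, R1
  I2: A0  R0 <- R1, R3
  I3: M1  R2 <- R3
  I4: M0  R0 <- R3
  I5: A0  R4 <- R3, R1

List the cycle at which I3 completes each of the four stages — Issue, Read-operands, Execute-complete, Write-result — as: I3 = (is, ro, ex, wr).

  I1 | 1 | 2 | 3 | 4
  I2 | 5 | 6 | 7 | 8   struct: A0 busy until I1 writes@4
  I3 | 6 | 7 | 12 | 13
  I4 | 9 | 10 | 15 | 16   WAW R0: wait I2 write@8
  I5 | 10 | 11 | 12 | 13

I3 = (6, 7, 12, 13)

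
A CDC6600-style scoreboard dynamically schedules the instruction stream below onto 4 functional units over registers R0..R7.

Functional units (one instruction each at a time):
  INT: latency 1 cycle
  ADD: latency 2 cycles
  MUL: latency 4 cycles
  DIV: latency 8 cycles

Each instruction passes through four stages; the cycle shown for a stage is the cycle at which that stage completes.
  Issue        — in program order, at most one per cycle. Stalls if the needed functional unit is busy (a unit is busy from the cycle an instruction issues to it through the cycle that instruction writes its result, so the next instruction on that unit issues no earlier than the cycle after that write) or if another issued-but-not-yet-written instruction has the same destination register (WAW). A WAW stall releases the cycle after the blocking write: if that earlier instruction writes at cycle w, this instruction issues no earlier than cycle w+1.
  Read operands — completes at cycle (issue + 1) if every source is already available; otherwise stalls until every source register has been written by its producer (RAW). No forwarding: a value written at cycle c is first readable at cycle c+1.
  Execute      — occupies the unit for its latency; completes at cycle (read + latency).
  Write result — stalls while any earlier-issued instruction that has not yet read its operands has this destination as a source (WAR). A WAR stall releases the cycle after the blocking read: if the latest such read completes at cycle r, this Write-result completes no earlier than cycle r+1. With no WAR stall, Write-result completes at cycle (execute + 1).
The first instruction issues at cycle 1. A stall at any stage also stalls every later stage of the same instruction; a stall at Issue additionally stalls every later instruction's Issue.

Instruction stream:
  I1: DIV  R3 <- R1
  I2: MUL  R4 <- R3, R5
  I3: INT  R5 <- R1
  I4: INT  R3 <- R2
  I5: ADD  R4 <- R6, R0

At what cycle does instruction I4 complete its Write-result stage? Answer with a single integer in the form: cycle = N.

cycle = 17

  I1 | 1 | 2 | 10 | 11
  I2 | 2 | 12 | 16 | 17   RAW R3: wait I1 write@11
  I3 | 3 | 4 | 5 | 13   WAR R5: wait I2 read@12
  I4 | 14 | 15 | 16 | 17   struct: INT busy until I3 writes@13
  I5 | 18 | 19 | 21 | 22   WAW R4: wait I2 write@17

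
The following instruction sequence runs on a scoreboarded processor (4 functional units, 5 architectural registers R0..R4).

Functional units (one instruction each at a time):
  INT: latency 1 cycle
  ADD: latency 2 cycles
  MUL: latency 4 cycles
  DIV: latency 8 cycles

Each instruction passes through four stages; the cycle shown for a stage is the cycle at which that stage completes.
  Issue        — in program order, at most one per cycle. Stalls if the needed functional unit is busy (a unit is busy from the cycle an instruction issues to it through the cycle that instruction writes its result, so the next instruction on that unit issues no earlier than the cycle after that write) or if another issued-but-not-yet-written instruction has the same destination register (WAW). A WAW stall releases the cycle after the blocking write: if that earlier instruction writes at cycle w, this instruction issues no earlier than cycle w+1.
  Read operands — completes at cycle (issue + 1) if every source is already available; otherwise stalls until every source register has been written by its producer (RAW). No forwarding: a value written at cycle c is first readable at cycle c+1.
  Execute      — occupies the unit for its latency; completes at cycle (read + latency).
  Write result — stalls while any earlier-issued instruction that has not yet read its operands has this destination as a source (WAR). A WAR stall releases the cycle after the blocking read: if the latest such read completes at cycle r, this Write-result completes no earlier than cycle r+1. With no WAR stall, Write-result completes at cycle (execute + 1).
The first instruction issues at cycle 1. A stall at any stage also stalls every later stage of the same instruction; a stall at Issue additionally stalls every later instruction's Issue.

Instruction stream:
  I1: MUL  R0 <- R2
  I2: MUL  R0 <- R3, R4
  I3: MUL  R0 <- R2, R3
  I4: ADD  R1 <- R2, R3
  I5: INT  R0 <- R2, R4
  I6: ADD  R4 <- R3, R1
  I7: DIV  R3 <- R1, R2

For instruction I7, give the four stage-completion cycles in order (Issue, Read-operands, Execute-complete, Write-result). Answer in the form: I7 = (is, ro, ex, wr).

[I1] 1/2/6/7
[I2] 8/9/13/14  (struct: MUL busy until I1 writes@7)
[I3] 15/16/20/21  (struct: MUL busy until I2 writes@14)
[I4] 16/17/19/20
[I5] 22/23/24/25  (WAW R0: wait I3 write@21)
[I6] 23/24/26/27
[I7] 24/25/33/34

I7 = (24, 25, 33, 34)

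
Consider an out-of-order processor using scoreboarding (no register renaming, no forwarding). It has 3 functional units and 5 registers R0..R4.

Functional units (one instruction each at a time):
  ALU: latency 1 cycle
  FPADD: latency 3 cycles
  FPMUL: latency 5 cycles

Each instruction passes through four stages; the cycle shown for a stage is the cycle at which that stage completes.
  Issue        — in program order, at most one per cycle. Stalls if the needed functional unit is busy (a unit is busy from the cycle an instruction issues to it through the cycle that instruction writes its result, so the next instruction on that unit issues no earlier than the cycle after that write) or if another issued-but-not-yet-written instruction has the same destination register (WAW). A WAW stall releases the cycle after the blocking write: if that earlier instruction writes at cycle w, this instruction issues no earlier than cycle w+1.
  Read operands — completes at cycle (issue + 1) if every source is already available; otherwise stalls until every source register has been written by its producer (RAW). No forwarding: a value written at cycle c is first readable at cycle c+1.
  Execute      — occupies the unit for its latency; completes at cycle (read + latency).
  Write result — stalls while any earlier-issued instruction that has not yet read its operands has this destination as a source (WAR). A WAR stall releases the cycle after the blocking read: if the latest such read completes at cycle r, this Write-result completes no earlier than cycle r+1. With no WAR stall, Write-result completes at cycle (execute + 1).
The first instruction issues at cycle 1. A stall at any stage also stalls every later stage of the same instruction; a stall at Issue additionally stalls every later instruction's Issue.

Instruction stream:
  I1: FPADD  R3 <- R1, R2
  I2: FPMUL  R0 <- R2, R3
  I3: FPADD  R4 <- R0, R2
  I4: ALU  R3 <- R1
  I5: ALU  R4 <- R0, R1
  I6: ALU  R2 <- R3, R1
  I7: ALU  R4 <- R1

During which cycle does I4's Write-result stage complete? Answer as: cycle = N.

cycle = 11

[1] issue I1 (FPADD)
[2] I1 read-ops, issue I2 (FPMUL)
[5] I1 finished on FPADD
[6] I1→R3
[7] I2 read-ops, issue I3 (FPADD)
[8] issue I4 (ALU)
[9] I4 read-ops
[10] I4 finished on ALU
[11] I4→R3
[12] I2 finished on FPMUL
[13] I2→R0
[14] I3 read-ops
[17] I3 finished on FPADD
[18] I3→R4
[19] issue I5 (ALU)
[20] I5 read-ops
[21] I5 finished on ALU
[22] I5→R4
[23] issue I6 (ALU)
[24] I6 read-ops
[25] I6 finished on ALU
[26] I6→R2
[27] issue I7 (ALU)
[28] I7 read-ops
[29] I7 finished on ALU
[30] I7→R4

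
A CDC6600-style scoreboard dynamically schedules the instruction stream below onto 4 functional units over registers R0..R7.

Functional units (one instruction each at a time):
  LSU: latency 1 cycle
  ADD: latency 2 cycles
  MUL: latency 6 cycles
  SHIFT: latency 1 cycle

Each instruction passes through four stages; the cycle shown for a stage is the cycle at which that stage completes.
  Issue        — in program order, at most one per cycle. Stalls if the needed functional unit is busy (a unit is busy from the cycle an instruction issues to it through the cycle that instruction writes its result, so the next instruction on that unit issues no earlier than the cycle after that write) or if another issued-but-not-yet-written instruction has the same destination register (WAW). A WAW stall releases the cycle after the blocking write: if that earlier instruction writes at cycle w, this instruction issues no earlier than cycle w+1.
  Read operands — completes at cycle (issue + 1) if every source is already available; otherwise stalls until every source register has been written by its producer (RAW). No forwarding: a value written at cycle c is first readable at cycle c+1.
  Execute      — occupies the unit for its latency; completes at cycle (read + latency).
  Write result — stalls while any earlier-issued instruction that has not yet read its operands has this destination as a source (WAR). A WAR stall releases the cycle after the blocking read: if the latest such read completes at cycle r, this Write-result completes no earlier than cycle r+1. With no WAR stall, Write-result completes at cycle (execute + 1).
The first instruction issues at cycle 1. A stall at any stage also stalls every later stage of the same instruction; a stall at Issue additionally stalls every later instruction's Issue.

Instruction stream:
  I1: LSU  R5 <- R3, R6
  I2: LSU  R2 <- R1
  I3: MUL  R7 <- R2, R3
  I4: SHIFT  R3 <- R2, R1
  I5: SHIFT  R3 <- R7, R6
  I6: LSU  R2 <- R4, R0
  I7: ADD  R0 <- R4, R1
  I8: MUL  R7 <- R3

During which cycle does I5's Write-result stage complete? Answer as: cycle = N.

cycle = 19

c1: I1 dispatched to LSU
c2: I1 operands ready
c3: I1 complete
c4: R5←I1
c5: I2 dispatched to LSU
c6: I2 operands ready, I3 dispatched to MUL
c7: I2 complete, I4 dispatched to SHIFT
c8: R2←I2
c9: I3 operands ready, I4 operands ready
c10: I4 complete
c11: R3←I4
c12: I5 dispatched to SHIFT
c13: I6 dispatched to LSU
c14: I6 operands ready, I7 dispatched to ADD
c15: I3 complete, I6 complete, I7 operands ready
c16: R7←I3, R2←I6
c17: I5 operands ready, I7 complete, I8 dispatched to MUL
c18: I5 complete, R0←I7
c19: R3←I5
c20: I8 operands ready
c26: I8 complete
c27: R7←I8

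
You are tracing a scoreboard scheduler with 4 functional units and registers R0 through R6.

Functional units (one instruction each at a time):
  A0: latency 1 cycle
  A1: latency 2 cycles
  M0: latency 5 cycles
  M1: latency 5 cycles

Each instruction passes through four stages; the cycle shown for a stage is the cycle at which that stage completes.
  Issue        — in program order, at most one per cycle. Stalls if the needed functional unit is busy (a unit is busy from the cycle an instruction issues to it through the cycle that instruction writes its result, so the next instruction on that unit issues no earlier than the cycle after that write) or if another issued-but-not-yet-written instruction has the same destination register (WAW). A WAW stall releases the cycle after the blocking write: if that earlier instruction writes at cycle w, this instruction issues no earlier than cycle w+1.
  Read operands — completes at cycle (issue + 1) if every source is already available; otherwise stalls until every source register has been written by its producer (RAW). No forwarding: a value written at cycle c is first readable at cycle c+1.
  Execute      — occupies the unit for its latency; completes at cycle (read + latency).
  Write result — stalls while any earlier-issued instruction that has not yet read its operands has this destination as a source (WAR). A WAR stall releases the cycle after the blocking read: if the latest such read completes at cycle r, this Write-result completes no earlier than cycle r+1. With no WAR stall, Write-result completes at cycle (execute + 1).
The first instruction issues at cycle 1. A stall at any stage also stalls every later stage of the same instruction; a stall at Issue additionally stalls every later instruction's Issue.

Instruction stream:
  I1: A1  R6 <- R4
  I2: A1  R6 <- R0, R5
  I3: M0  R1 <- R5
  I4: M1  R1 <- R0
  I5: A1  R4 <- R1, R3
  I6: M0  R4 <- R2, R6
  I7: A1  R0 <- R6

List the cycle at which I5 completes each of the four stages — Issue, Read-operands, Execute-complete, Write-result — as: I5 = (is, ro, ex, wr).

c1: I1 dispatched to A1
c2: I1 operands ready
c4: I1 complete
c5: R6←I1
c6: I2 dispatched to A1
c7: I2 operands ready | I3 dispatched to M0
c8: I3 operands ready
c9: I2 complete
c10: R6←I2
c13: I3 complete
c14: R1←I3
c15: I4 dispatched to M1
c16: I4 operands ready | I5 dispatched to A1
c21: I4 complete
c22: R1←I4
c23: I5 operands ready
c25: I5 complete
c26: R4←I5
c27: I6 dispatched to M0
c28: I6 operands ready | I7 dispatched to A1
c29: I7 operands ready
c31: I7 complete
c32: R0←I7
c33: I6 complete
c34: R4←I6

I5 = (16, 23, 25, 26)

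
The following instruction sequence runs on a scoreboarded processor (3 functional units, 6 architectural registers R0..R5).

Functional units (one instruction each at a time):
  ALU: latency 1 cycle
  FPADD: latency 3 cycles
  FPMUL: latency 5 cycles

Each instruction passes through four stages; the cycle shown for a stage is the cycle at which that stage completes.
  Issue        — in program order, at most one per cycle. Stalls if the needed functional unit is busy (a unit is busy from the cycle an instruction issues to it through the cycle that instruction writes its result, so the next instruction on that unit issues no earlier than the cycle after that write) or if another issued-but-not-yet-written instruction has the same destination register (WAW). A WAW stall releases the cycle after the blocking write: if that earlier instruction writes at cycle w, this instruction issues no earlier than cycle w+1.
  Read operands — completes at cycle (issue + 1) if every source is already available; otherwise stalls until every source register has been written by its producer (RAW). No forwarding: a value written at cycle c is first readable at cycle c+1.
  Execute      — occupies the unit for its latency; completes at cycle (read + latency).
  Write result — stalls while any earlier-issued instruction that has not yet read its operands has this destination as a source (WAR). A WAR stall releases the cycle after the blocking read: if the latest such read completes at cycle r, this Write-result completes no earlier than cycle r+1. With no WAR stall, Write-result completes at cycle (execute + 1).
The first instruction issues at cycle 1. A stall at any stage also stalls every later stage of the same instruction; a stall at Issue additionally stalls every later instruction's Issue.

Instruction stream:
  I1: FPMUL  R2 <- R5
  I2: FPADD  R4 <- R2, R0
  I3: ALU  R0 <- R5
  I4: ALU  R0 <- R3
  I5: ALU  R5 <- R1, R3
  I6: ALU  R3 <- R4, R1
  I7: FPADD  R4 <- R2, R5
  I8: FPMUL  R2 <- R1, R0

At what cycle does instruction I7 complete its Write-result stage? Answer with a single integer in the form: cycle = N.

cycle = 25

I1 -> (1, 2, 7, 8)
I2 -> (2, 9, 12, 13)  // RAW R2: wait I1 write@8
I3 -> (3, 4, 5, 10)  // WAR R0: wait I2 read@9
I4 -> (11, 12, 13, 14)  // struct: ALU busy until I3 writes@10
I5 -> (15, 16, 17, 18)  // struct: ALU busy until I4 writes@14
I6 -> (19, 20, 21, 22)  // struct: ALU busy until I5 writes@18
I7 -> (20, 21, 24, 25)
I8 -> (21, 22, 27, 28)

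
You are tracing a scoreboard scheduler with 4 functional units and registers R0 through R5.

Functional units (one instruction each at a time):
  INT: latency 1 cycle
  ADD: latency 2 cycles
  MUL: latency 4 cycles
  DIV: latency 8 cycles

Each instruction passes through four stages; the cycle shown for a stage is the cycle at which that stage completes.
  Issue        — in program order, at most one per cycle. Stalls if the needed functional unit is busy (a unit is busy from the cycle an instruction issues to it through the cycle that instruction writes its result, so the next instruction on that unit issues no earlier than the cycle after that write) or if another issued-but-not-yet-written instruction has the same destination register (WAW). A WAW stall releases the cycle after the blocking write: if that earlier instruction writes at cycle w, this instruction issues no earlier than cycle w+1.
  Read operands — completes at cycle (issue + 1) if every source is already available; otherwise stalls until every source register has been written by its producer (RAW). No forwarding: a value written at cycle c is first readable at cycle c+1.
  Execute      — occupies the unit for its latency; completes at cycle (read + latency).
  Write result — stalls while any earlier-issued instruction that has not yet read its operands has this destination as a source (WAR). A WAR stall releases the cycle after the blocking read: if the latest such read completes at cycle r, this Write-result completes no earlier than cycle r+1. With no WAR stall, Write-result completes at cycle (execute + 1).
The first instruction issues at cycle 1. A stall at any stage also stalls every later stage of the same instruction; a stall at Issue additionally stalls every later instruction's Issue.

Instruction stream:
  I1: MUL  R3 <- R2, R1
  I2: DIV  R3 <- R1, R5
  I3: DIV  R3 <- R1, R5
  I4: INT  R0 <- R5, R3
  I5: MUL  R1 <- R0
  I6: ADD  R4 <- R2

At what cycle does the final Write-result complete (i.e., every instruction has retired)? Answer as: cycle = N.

I1: IS=1 RO=2 EX=6 WR=7
I2: IS=8 RO=9 EX=17 WR=18  [WAW R3: wait I1 write@7]
I3: IS=19 RO=20 EX=28 WR=29  [struct: DIV busy until I2 writes@18]
I4: IS=20 RO=30 EX=31 WR=32  [RAW R3: wait I3 write@29]
I5: IS=21 RO=33 EX=37 WR=38  [RAW R0: wait I4 write@32]
I6: IS=22 RO=23 EX=25 WR=26

cycle = 38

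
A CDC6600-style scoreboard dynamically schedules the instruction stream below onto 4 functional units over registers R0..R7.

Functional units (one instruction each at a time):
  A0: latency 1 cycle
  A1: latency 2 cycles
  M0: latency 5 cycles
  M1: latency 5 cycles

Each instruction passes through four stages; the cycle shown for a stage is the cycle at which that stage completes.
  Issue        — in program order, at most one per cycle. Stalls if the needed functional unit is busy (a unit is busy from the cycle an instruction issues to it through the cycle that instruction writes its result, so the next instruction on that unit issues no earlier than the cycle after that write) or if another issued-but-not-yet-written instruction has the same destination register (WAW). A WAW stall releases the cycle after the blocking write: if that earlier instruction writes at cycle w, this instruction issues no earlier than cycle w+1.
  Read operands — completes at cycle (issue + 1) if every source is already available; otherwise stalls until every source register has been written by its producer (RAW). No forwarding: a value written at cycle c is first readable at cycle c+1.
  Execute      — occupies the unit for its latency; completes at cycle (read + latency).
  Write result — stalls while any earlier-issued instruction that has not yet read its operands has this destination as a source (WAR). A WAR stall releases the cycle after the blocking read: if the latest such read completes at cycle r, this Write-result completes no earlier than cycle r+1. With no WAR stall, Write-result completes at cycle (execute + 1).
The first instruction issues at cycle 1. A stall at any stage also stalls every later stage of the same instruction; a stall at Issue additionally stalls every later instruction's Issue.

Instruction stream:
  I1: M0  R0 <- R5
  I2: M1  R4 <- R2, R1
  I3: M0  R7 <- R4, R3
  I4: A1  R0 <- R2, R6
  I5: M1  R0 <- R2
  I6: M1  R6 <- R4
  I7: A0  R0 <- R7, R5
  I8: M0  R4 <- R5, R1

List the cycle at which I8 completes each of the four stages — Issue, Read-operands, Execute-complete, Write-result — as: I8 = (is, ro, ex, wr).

I8 = (25, 26, 31, 32)

I1: IS=1 RO=2 EX=7 WR=8
I2: IS=2 RO=3 EX=8 WR=9
I3: IS=9 RO=10 EX=15 WR=16  [struct: M0 busy until I1 writes@8]
I4: IS=10 RO=11 EX=13 WR=14
I5: IS=15 RO=16 EX=21 WR=22  [WAW R0: wait I4 write@14]
I6: IS=23 RO=24 EX=29 WR=30  [struct: M1 busy until I5 writes@22]
I7: IS=24 RO=25 EX=26 WR=27
I8: IS=25 RO=26 EX=31 WR=32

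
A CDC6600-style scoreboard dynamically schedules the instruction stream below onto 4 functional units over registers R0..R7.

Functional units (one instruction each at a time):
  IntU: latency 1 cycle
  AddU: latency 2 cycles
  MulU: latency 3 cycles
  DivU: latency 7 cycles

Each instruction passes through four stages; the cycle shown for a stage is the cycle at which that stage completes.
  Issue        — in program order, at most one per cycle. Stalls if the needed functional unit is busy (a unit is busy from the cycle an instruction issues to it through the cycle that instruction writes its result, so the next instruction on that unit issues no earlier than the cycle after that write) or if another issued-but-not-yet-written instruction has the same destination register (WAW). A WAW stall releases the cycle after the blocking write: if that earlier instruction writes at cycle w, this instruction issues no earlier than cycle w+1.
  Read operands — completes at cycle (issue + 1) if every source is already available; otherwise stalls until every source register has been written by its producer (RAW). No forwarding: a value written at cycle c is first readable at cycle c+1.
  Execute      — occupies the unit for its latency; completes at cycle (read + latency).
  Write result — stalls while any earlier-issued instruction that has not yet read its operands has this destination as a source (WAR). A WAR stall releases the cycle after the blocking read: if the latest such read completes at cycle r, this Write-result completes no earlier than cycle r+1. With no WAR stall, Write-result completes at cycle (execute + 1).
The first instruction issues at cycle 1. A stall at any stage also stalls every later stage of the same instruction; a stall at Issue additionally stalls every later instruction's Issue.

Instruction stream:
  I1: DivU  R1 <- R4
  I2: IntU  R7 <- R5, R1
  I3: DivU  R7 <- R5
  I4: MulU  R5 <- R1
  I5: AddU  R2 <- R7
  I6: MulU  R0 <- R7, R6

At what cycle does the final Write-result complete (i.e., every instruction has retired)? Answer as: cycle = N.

t=1  I1→DivU
t=2  I1 RO, I2→IntU
t=9  I1 EX
t=10  I1 WR R1
t=11  I2 RO
t=12  I2 EX
t=13  I2 WR R7
t=14  I3→DivU
t=15  I3 RO, I4→MulU
t=16  I4 RO, I5→AddU
t=19  I4 EX
t=20  I4 WR R5
t=21  I6→MulU
t=22  I3 EX
t=23  I3 WR R7
t=24  I5 RO, I6 RO
t=26  I5 EX
t=27  I5 WR R2, I6 EX
t=28  I6 WR R0

cycle = 28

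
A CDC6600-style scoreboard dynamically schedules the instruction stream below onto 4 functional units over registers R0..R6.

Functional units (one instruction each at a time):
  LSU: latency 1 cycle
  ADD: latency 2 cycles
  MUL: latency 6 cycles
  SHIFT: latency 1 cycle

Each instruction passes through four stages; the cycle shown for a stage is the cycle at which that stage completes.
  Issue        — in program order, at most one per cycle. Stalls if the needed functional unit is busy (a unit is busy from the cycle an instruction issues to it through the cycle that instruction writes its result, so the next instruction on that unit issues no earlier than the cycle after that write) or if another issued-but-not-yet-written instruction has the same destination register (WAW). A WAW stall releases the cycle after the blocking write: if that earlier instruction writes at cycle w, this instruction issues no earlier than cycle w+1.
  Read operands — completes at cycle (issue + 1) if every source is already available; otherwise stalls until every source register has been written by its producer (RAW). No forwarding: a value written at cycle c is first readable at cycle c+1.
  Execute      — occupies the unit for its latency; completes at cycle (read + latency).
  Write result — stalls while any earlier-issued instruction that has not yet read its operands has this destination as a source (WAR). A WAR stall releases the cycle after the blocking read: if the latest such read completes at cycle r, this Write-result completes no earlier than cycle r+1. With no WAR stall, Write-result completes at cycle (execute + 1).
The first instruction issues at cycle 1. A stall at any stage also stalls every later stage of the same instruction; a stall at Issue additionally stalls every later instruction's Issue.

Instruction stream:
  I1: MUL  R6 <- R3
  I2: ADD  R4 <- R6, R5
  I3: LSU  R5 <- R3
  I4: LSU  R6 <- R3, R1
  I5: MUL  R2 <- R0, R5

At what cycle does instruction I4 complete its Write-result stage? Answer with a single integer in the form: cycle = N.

cycle = 15

I1 -> (1, 2, 8, 9)
I2 -> (2, 10, 12, 13)  // RAW R6: wait I1 write@9
I3 -> (3, 4, 5, 11)  // WAR R5: wait I2 read@10
I4 -> (12, 13, 14, 15)  // struct: LSU busy until I3 writes@11
I5 -> (13, 14, 20, 21)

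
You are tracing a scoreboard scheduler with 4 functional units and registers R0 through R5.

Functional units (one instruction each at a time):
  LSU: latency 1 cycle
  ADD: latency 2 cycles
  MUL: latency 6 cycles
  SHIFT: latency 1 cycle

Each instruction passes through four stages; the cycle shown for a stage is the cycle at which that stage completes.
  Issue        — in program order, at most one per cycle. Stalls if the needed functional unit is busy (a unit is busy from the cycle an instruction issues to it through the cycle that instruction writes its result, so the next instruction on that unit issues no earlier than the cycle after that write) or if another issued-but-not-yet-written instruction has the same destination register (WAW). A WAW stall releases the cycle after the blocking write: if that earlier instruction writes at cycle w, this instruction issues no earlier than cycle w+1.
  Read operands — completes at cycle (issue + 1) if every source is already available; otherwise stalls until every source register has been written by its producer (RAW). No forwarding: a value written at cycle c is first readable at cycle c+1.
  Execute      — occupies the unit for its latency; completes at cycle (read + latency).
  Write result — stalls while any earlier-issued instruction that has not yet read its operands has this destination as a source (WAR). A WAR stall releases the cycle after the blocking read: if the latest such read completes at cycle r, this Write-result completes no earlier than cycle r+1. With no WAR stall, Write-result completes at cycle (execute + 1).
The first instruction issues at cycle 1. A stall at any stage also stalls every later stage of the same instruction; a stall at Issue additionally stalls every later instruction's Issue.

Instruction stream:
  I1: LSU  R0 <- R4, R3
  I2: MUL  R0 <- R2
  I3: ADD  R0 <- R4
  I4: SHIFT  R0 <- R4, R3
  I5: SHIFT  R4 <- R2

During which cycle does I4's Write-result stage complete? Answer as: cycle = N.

cycle = 22

I1 -> (1, 2, 3, 4)
I2 -> (5, 6, 12, 13)  // WAW R0: wait I1 write@4
I3 -> (14, 15, 17, 18)  // WAW R0: wait I2 write@13
I4 -> (19, 20, 21, 22)  // WAW R0: wait I3 write@18
I5 -> (23, 24, 25, 26)  // struct: SHIFT busy until I4 writes@22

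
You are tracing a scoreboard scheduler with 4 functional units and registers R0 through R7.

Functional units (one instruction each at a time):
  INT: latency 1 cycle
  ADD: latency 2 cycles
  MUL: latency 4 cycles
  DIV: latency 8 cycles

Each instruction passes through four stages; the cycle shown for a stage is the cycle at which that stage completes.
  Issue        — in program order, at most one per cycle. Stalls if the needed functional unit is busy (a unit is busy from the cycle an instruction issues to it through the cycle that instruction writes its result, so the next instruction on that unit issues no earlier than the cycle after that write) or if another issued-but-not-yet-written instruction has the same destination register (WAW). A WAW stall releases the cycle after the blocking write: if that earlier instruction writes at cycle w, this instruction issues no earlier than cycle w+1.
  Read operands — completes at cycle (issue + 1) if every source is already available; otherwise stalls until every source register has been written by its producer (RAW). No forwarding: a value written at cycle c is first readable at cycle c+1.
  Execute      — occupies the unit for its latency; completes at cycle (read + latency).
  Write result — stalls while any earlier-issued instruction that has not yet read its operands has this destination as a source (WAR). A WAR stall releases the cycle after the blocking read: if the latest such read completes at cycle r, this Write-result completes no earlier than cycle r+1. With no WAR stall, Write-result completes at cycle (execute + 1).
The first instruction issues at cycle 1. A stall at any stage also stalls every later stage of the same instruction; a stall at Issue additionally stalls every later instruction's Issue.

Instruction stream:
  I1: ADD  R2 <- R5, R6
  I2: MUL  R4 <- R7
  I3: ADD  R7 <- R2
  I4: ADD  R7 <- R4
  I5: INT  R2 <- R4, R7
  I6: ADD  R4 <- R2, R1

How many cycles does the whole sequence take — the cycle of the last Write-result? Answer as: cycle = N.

I1: IS=1 RO=2 EX=4 WR=5
I2: IS=2 RO=3 EX=7 WR=8
I3: IS=6 RO=7 EX=9 WR=10  [struct: ADD busy until I1 writes@5]
I4: IS=11 RO=12 EX=14 WR=15  [struct: ADD busy until I3 writes@10]
I5: IS=12 RO=16 EX=17 WR=18  [RAW R7: wait I4 write@15]
I6: IS=16 RO=19 EX=21 WR=22  [struct: ADD busy until I4 writes@15; RAW R2: wait I5 write@18]

cycle = 22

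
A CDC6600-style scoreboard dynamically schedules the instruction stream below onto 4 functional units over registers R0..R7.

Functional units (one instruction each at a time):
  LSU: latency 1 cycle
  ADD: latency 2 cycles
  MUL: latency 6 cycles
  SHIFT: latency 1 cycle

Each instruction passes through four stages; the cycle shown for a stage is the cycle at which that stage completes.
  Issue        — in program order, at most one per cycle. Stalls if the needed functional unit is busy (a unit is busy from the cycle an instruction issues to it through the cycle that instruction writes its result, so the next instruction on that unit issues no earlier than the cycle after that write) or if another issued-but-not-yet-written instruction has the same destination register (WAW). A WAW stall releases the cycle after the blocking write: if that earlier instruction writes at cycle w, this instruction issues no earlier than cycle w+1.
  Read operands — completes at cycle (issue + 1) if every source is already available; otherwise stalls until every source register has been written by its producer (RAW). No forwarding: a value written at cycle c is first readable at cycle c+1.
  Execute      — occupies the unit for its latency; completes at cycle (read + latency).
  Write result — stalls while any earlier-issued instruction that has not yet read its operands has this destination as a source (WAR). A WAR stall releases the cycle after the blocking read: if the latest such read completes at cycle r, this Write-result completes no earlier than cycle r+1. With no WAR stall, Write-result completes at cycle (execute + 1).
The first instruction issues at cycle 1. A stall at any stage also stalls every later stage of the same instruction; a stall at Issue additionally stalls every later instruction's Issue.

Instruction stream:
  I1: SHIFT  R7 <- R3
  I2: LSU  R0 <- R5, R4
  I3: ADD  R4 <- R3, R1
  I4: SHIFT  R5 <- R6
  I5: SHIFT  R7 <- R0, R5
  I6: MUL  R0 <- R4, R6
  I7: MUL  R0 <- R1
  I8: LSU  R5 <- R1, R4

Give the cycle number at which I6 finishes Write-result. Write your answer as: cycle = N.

cycle = 18

t=1  I1 issues→SHIFT
t=2  I1 reads · I2 issues→LSU
t=3  I1 exec-done · I2 reads · I3 issues→ADD
t=4  I1 writes R7 · I2 exec-done · I3 reads
t=5  I2 writes R0 · I4 issues→SHIFT
t=6  I3 exec-done · I4 reads
t=7  I3 writes R4 · I4 exec-done
t=8  I4 writes R5
t=9  I5 issues→SHIFT
t=10  I5 reads · I6 issues→MUL
t=11  I5 exec-done · I6 reads
t=12  I5 writes R7
t=17  I6 exec-done
t=18  I6 writes R0
t=19  I7 issues→MUL
t=20  I7 reads · I8 issues→LSU
t=21  I8 reads
t=22  I8 exec-done
t=23  I8 writes R5
t=26  I7 exec-done
t=27  I7 writes R0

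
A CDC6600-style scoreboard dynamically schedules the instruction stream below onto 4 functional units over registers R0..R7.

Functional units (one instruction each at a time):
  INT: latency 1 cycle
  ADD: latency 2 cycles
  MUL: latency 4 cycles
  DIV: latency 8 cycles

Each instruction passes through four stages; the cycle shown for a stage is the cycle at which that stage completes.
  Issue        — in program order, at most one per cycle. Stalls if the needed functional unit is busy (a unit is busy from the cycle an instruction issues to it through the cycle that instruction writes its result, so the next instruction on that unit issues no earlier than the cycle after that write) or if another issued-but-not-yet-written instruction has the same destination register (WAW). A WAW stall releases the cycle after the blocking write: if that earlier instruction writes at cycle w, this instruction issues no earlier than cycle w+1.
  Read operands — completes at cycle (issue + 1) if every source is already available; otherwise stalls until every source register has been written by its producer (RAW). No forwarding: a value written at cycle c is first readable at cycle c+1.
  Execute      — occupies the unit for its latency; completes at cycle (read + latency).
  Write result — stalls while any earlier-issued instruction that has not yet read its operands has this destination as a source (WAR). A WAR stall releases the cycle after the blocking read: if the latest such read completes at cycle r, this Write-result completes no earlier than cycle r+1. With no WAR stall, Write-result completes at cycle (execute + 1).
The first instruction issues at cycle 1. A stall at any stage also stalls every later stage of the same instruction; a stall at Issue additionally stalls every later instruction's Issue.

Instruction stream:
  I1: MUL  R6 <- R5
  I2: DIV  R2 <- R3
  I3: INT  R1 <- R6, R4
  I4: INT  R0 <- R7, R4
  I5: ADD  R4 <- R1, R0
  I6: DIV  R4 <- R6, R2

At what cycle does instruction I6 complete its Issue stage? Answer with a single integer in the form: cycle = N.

cycle = 19

I1: IS=1 RO=2 EX=6 WR=7
I2: IS=2 RO=3 EX=11 WR=12
I3: IS=3 RO=8 EX=9 WR=10  [RAW R6: wait I1 write@7]
I4: IS=11 RO=12 EX=13 WR=14  [struct: INT busy until I3 writes@10]
I5: IS=12 RO=15 EX=17 WR=18  [RAW R0: wait I4 write@14]
I6: IS=19 RO=20 EX=28 WR=29  [WAW R4: wait I5 write@18]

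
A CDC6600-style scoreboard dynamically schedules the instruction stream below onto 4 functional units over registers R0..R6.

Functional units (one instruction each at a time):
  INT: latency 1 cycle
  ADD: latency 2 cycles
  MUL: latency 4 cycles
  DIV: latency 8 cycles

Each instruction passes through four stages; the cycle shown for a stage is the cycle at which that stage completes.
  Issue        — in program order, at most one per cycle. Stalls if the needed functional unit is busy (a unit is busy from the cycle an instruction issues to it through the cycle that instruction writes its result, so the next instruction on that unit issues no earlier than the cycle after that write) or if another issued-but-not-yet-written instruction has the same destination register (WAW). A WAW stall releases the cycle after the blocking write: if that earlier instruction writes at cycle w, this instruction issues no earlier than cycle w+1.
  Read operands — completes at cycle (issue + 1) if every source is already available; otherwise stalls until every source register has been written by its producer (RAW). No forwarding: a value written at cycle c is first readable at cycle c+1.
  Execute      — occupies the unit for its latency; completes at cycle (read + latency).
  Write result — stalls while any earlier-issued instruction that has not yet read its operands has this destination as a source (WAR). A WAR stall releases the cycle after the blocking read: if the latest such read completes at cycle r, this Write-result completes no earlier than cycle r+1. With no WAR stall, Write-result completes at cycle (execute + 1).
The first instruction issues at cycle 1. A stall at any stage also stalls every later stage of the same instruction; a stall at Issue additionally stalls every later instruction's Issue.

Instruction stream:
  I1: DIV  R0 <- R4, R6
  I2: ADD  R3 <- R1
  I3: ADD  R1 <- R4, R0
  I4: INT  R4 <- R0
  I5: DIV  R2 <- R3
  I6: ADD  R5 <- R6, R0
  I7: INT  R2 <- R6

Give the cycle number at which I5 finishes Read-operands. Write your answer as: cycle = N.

I1: IS=1 RO=2 EX=10 WR=11
I2: IS=2 RO=3 EX=5 WR=6
I3: IS=7 RO=12 EX=14 WR=15  [struct: ADD busy until I2 writes@6; RAW R0: wait I1 write@11]
I4: IS=8 RO=12 EX=13 WR=14  [RAW R0: wait I1 write@11]
I5: IS=12 RO=13 EX=21 WR=22  [struct: DIV busy until I1 writes@11]
I6: IS=16 RO=17 EX=19 WR=20  [struct: ADD busy until I3 writes@15]
I7: IS=23 RO=24 EX=25 WR=26  [WAW R2: wait I5 write@22]

cycle = 13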